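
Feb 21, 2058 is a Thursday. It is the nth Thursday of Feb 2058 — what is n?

3rd

Day 21 falls in week ⌈21/7⌉ of the month.
Days 1–7 hold the 1st Thursday, 8–14 the 2nd, 15–21 the 3rd, 22–28 the 4th, 29–31 the 5th.
21 is in the range for the 3rd.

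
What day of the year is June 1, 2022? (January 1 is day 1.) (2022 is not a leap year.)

152

Days in months before June: 31 + 28 + 31 + 30 + 31 = 151.
Plus 1 day into June → day 152.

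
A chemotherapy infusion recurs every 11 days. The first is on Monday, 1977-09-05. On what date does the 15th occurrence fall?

The 15th occurrence is 14 intervals after the first: 14 × 11 = 154 days after 1977-09-05.
September has 30 days — 25 days to the end of September leaves 129.
October has 31 days (98 left).
November has 30 days (68 left).
December has 31 days (37 left).
January has 31 days (6 left).
6 days into February → 1978-02-06.

1978-02-06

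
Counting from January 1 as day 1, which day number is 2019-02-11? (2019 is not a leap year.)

Days in months before February: 31 = 31.
Plus 11 days into February → day 42.

42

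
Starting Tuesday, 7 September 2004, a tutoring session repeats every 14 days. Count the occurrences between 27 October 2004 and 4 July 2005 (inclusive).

Occurrences land 14·i days after 7 September 2004 for i = 0, 1, 2, …
27 October 2004 is 50 days after the start; 50 ÷ 14 = 3 remainder 8; since the remainder is 8, round up to i = 4. First occurrence in the window: #5 on 2 November 2004 (4×14 = 56 days in).
4 July 2005 is 300 days after the start; 300 ÷ 14 = 21 remainder 6. Last occurrence in the window: #22 on 28 June 2005.
Occurrences #5 through #22: 18 in total.

18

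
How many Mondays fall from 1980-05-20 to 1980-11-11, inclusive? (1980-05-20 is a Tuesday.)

1980-05-20 is a Tuesday; the first Monday on or after it is 1980-05-26 (6 days later).
From 1980-05-26 to 1980-11-11: 5 + 30 + 31 + 31 + 30 + 31 + 11 = 169 days (rest of May, June, July, August, September, October, November).
169 ÷ 7 = 24 full weeks with remainder 1, so 24 more Mondays after the first → 25.

25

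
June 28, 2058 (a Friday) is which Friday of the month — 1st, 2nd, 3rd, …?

Day 28 falls in week ⌈28/7⌉ of the month.
Days 1–7 hold the 1st Friday, 8–14 the 2nd, 15–21 the 3rd, 22–28 the 4th, 29–31 the 5th.
28 is in the range for the 4th.

4th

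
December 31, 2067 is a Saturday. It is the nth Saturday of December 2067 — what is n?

5th

Day 31 falls in week ⌈31/7⌉ of the month.
Days 1–7 hold the 1st Saturday, 8–14 the 2nd, 15–21 the 3rd, 22–28 the 4th, 29–31 the 5th.
31 is in the range for the 5th.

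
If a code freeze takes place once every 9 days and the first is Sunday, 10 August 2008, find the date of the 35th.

12 June 2009

The 35th occurrence is 34 intervals after the first: 34 × 9 = 306 days after 10 August 2008.
August has 31 days — 21 days to the end of August leaves 285.
September has 30 days (255 left).
October has 31 days (224 left).
November has 30 days (194 left).
December has 31 days (163 left).
January has 31 days (132 left).
February has 28 days (104 left).
March has 31 days (73 left).
April has 30 days (43 left).
May has 31 days (12 left).
12 days into June → 12 June 2009.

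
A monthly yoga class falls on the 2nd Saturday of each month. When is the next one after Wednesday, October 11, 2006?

October 2006 starts on a Sunday; its first Saturday is the 7th, so the 2nd Saturday is the 14th — October 14, 2006.
October 14, 2006 is after October 11, 2006, so that is the next one.

October 14, 2006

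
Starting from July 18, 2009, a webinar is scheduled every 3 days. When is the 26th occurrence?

October 1, 2009

The 26th occurrence is 25 intervals after the first: 25 × 3 = 75 days after July 18, 2009.
July has 31 days — 13 days to the end of July leaves 62.
August has 31 days (31 left).
September has 30 days (1 left).
1 day into October → October 1, 2009.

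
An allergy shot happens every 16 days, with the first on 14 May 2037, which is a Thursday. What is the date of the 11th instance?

The 11th occurrence is 10 intervals after the first: 10 × 16 = 160 days after 14 May 2037.
May has 31 days — 17 days to the end of May leaves 143.
June has 30 days (113 left).
July has 31 days (82 left).
August has 31 days (51 left).
September has 30 days (21 left).
21 days into October → 21 October 2037.

21 October 2037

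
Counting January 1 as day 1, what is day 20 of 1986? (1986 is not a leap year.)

20 into January → January 20.

20 January 1986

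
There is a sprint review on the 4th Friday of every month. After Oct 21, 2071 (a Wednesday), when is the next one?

Oct 2071 starts on a Thursday; its first Friday is the 2nd, so the 4th Friday is the 23rd — Oct 23, 2071.
Oct 23, 2071 is after Oct 21, 2071, so that is the next one.

Oct 23, 2071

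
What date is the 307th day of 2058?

January has 31 days (307 − 31 = 276 remain).
February has 28 days (276 − 28 = 248 remain).
March has 31 days (248 − 31 = 217 remain).
April has 30 days (217 − 30 = 187 remain).
May has 31 days (187 − 31 = 156 remain).
June has 30 days (156 − 30 = 126 remain).
July has 31 days (126 − 31 = 95 remain).
August has 31 days (95 − 31 = 64 remain).
September has 30 days (64 − 30 = 34 remain).
October has 31 days (34 − 31 = 3 remain).
3 into November → November 3.

3 November 2058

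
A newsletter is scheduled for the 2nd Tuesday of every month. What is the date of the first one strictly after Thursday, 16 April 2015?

12 May 2015

April 2015 starts on a Wednesday; its first Tuesday is the 7th, so the 2nd Tuesday is the 14th — 14 April 2015.
That is not after 16 April 2015, so look at May 2015.
May 2015 starts on a Friday; its first Tuesday is the 5th, so the 2nd Tuesday is the 12th — 12 May 2015.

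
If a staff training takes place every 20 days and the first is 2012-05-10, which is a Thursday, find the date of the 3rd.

The 3rd occurrence is 2 intervals after the first: 2 × 20 = 40 days after 2012-05-10.
May has 31 days — 21 days to the end of May leaves 19.
19 days into June → 2012-06-19.

2012-06-19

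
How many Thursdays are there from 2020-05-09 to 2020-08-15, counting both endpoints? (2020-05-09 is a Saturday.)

2020-05-09 is a Saturday; the first Thursday on or after it is 2020-05-14 (5 days later).
From 2020-05-14 to 2020-08-15: 17 + 30 + 31 + 15 = 93 days (rest of May, June, July, August).
93 ÷ 7 = 13 full weeks with remainder 2, so 13 more Thursdays after the first → 14.

14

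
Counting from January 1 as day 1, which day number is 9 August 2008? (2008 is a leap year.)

Days in months before August: 31 + 29 + 31 + 30 + 31 + 30 + 31 = 213.
Plus 9 days into August → day 222.

222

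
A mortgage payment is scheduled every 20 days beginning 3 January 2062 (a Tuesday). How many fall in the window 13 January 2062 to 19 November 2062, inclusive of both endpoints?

Occurrences land 20·i days after 3 January 2062 for i = 0, 1, 2, …
13 January 2062 is 10 days after the start; 10 ÷ 20 = 0 remainder 10; since the remainder is 10, round up to i = 1. First occurrence in the window: #2 on 23 January 2062 (1×20 = 20 days in).
19 November 2062 is 320 days after the start; 320 ÷ 20 = 16 remainder 0. Last occurrence in the window: #17 on 19 November 2062.
Occurrences #2 through #17: 16 in total.

16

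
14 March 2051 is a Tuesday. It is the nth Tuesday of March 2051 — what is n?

2nd

Day 14 falls in week ⌈14/7⌉ of the month.
Days 1–7 hold the 1st Tuesday, 8–14 the 2nd, 15–21 the 3rd, 22–28 the 4th, 29–31 the 5th.
14 is in the range for the 2nd.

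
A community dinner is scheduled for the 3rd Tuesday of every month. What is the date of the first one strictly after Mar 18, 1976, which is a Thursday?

Mar 1976 starts on a Monday; its first Tuesday is the 2nd, so the 3rd Tuesday is the 16th — Mar 16, 1976.
That is not after Mar 18, 1976, so look at Apr 1976.
Apr 1976 starts on a Thursday; its first Tuesday is the 6th, so the 3rd Tuesday is the 20th — Apr 20, 1976.

Apr 20, 1976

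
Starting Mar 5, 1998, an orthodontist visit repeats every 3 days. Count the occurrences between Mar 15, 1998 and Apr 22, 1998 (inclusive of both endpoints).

Occurrences land 3·i days after Mar 5, 1998 for i = 0, 1, 2, …
Mar 15, 1998 is 10 days after the start; 10 ÷ 3 = 3 remainder 1; since the remainder is 1, round up to i = 4. First occurrence in the window: #5 on Mar 17, 1998 (4×3 = 12 days in).
Apr 22, 1998 is 48 days after the start; 48 ÷ 3 = 16 remainder 0. Last occurrence in the window: #17 on Apr 22, 1998.
Occurrences #5 through #17: 13 in total.

13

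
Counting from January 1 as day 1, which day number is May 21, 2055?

Days in months before May: 31 + 28 + 31 + 30 = 120.
Plus 21 days into May → day 141.

141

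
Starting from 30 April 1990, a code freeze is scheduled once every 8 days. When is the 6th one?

9 June 1990

The 6th occurrence is 5 intervals after the first: 5 × 8 = 40 days after 30 April 1990.
April has 30 days — 0 days to the end of April leaves 40.
May has 31 days (9 left).
9 days into June → 9 June 1990.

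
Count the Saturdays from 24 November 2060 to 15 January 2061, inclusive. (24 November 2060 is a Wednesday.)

24 November 2060 is a Wednesday; the first Saturday on or after it is 27 November 2060 (3 days later).
From 27 November 2060 to 15 January 2061: 3 + 31 + 15 = 49 days (rest of November, December, January).
49 ÷ 7 = 7 full weeks with remainder 0, so 7 more Saturdays after the first → 8.

8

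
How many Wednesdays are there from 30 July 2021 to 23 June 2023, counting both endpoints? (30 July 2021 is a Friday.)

30 July 2021 is a Friday; the first Wednesday on or after it is 4 August 2021 (5 days later).
From 4 August 2021 to 23 June 2023: 149 + 365 + 174 = 688 days (rest of 2021, 2022, to 23 June 2023 in 2023).
688 ÷ 7 = 98 full weeks with remainder 2, so 98 more Wednesdays after the first → 99.

99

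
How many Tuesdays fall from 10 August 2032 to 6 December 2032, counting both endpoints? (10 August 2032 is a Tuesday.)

10 August 2032 is a Tuesday; the first Tuesday on or after it is 10 August 2032.
From 10 August 2032 to 6 December 2032: 21 + 30 + 31 + 30 + 6 = 118 days (rest of August, September, October, November, December).
118 ÷ 7 = 16 full weeks with remainder 6, so 16 more Tuesdays after the first → 17.

17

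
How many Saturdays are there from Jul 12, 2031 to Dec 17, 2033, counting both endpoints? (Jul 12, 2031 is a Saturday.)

128

Jul 12, 2031 is a Saturday; the first Saturday on or after it is Jul 12, 2031.
From Jul 12, 2031 to Dec 17, 2033: 172 + 366 + 351 = 889 days (rest of 2031, 2032, to Dec 17, 2033 in 2033).
889 ÷ 7 = 127 full weeks with remainder 0, so 127 more Saturdays after the first → 128.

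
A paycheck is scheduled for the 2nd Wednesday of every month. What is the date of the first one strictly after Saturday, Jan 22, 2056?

Feb 9, 2056

Jan 2056 starts on a Saturday; its first Wednesday is the 5th, so the 2nd Wednesday is the 12th — Jan 12, 2056.
That is not after Jan 22, 2056, so look at Feb 2056.
Feb 2056 starts on a Tuesday; its first Wednesday is the 2nd, so the 2nd Wednesday is the 9th — Feb 9, 2056.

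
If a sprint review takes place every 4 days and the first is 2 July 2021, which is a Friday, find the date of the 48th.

6 January 2022

The 48th occurrence is 47 intervals after the first: 47 × 4 = 188 days after 2 July 2021.
July has 31 days — 29 days to the end of July leaves 159.
August has 31 days (128 left).
September has 30 days (98 left).
October has 31 days (67 left).
November has 30 days (37 left).
December has 31 days (6 left).
6 days into January → 6 January 2022.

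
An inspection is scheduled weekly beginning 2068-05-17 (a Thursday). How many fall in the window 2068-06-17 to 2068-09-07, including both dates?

12

Occurrences land 7·i days after 2068-05-17 for i = 0, 1, 2, …
2068-06-17 is 31 days after the start; 31 ÷ 7 = 4 remainder 3; since the remainder is 3, round up to i = 5. First occurrence in the window: #6 on 2068-06-21 (5×7 = 35 days in).
2068-09-07 is 113 days after the start; 113 ÷ 7 = 16 remainder 1. Last occurrence in the window: #17 on 2068-09-06.
Occurrences #6 through #17: 12 in total.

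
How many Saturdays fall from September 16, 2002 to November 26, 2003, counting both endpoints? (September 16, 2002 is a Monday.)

September 16, 2002 is a Monday; the first Saturday on or after it is September 21, 2002 (5 days later).
From September 21, 2002 to November 26, 2003: 101 + 330 = 431 days (rest of 2002, to November 26, 2003 in 2003).
431 ÷ 7 = 61 full weeks with remainder 4, so 61 more Saturdays after the first → 62.

62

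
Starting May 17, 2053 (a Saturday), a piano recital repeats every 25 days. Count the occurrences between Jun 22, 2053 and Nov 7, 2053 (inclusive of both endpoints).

Occurrences land 25·i days after May 17, 2053 for i = 0, 1, 2, …
Jun 22, 2053 is 36 days after the start; 36 ÷ 25 = 1 remainder 11; since the remainder is 11, round up to i = 2. First occurrence in the window: #3 on Jul 6, 2053 (2×25 = 50 days in).
Nov 7, 2053 is 174 days after the start; 174 ÷ 25 = 6 remainder 24. Last occurrence in the window: #7 on Oct 14, 2053.
Occurrences #3 through #7: 5 in total.

5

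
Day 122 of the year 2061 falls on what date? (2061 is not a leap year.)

2061-05-02

January has 31 days (122 − 31 = 91 remain).
February has 28 days (91 − 28 = 63 remain).
March has 31 days (63 − 31 = 32 remain).
April has 30 days (32 − 30 = 2 remain).
2 into May → May 2.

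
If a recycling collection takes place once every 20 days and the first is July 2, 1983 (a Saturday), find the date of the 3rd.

August 11, 1983

The 3rd occurrence is 2 intervals after the first: 2 × 20 = 40 days after July 2, 1983.
July has 31 days — 29 days to the end of July leaves 11.
11 days into August → August 11, 1983.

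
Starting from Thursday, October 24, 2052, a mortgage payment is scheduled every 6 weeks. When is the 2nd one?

The 2nd occurrence is 1 interval after the first: 1 × 42 = 42 days after October 24, 2052.
October has 31 days — 7 days to the end of October leaves 35.
November has 30 days (5 left).
5 days into December → December 5, 2052.

December 5, 2052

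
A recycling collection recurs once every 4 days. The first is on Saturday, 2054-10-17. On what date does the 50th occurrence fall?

The 50th occurrence is 49 intervals after the first: 49 × 4 = 196 days after 2054-10-17.
October has 31 days — 14 days to the end of October leaves 182.
November has 30 days (152 left).
December has 31 days (121 left).
January has 31 days (90 left).
February has 28 days (62 left).
March has 31 days (31 left).
April has 30 days (1 left).
1 day into May → 2055-05-01.

2055-05-01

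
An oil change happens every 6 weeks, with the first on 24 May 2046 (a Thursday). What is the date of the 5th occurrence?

8 November 2046

The 5th occurrence is 4 intervals after the first: 4 × 42 = 168 days after 24 May 2046.
May has 31 days — 7 days to the end of May leaves 161.
June has 30 days (131 left).
July has 31 days (100 left).
August has 31 days (69 left).
September has 30 days (39 left).
October has 31 days (8 left).
8 days into November → 8 November 2046.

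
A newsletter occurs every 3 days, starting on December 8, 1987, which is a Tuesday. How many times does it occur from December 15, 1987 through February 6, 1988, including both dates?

18

Occurrences land 3·i days after December 8, 1987 for i = 0, 1, 2, …
December 15, 1987 is 7 days after the start; 7 ÷ 3 = 2 remainder 1; since the remainder is 1, round up to i = 3. First occurrence in the window: #4 on December 17, 1987 (3×3 = 9 days in).
February 6, 1988 is 60 days after the start; 60 ÷ 3 = 20 remainder 0. Last occurrence in the window: #21 on February 6, 1988.
Occurrences #4 through #21: 18 in total.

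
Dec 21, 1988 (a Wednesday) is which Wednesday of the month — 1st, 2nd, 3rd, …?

3rd

Day 21 falls in week ⌈21/7⌉ of the month.
Days 1–7 hold the 1st Wednesday, 8–14 the 2nd, 15–21 the 3rd, 22–28 the 4th, 29–31 the 5th.
21 is in the range for the 3rd.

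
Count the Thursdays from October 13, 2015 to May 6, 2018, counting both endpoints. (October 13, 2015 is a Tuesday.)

134

October 13, 2015 is a Tuesday; the first Thursday on or after it is October 15, 2015 (2 days later).
From October 15, 2015 to May 6, 2018: 77 + 366 + 365 + 126 = 934 days (rest of 2015, 2016, 2017, to May 6, 2018 in 2018).
934 ÷ 7 = 133 full weeks with remainder 3, so 133 more Thursdays after the first → 134.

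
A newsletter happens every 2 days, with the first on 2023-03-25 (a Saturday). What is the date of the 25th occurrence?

2023-05-12

The 25th occurrence is 24 intervals after the first: 24 × 2 = 48 days after 2023-03-25.
March has 31 days — 6 days to the end of March leaves 42.
April has 30 days (12 left).
12 days into May → 2023-05-12.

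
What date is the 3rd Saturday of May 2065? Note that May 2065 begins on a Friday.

May 16, 2065

May 2065 begins on a Friday, so the first Saturday is May 2 (1 day later).
The 3rd Saturday is 2 weeks later: 2 + 14 = 16.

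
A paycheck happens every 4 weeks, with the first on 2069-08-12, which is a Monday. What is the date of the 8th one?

The 8th occurrence is 7 intervals after the first: 7 × 28 = 196 days after 2069-08-12.
August has 31 days — 19 days to the end of August leaves 177.
September has 30 days (147 left).
October has 31 days (116 left).
November has 30 days (86 left).
December has 31 days (55 left).
January has 31 days (24 left).
24 days into February → 2070-02-24.

2070-02-24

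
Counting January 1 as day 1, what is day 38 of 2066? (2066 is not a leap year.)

January has 31 days (38 − 31 = 7 remain).
7 into February → February 7.

February 7, 2066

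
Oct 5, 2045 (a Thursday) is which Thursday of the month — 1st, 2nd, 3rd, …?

Day 5 falls in week ⌈5/7⌉ of the month.
Days 1–7 hold the 1st Thursday, 8–14 the 2nd, 15–21 the 3rd, 22–28 the 4th, 29–31 the 5th.
5 is in the range for the 1st.

1st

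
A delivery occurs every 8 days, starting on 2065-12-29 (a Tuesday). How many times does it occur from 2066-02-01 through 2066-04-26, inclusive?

10

Occurrences land 8·i days after 2065-12-29 for i = 0, 1, 2, …
2066-02-01 is 34 days after the start; 34 ÷ 8 = 4 remainder 2; since the remainder is 2, round up to i = 5. First occurrence in the window: #6 on 2066-02-07 (5×8 = 40 days in).
2066-04-26 is 118 days after the start; 118 ÷ 8 = 14 remainder 6. Last occurrence in the window: #15 on 2066-04-20.
Occurrences #6 through #15: 10 in total.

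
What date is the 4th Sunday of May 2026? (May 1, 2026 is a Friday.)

2026-05-24

May 2026 begins on a Friday, so the first Sunday is May 3 (2 days later).
The 4th Sunday is 3 weeks later: 3 + 21 = 24.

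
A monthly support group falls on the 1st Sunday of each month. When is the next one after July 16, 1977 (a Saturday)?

August 7, 1977

July 1977 starts on a Friday, so its 1st Sunday is July 3, 1977 (2 days in).
That is not after July 16, 1977, so look at August 1977.
August 1977 starts on a Monday, so its 1st Sunday is August 7, 1977 (6 days in).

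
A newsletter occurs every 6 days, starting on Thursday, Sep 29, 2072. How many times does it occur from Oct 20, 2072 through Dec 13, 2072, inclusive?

Occurrences land 6·i days after Sep 29, 2072 for i = 0, 1, 2, …
Oct 20, 2072 is 21 days after the start; 21 ÷ 6 = 3 remainder 3; since the remainder is 3, round up to i = 4. First occurrence in the window: #5 on Oct 23, 2072 (4×6 = 24 days in).
Dec 13, 2072 is 75 days after the start; 75 ÷ 6 = 12 remainder 3. Last occurrence in the window: #13 on Dec 10, 2072.
Occurrences #5 through #13: 9 in total.

9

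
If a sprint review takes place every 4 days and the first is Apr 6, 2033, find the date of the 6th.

Apr 26, 2033

The 6th occurrence is 5 intervals after the first: 5 × 4 = 20 days after Apr 6, 2033.
20 days later is Apr 26, 2033.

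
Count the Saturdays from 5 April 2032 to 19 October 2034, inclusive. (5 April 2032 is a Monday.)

5 April 2032 is a Monday; the first Saturday on or after it is 10 April 2032 (5 days later).
From 10 April 2032 to 19 October 2034: 265 + 365 + 292 = 922 days (rest of 2032, 2033, to 19 October 2034 in 2034).
922 ÷ 7 = 131 full weeks with remainder 5, so 131 more Saturdays after the first → 132.

132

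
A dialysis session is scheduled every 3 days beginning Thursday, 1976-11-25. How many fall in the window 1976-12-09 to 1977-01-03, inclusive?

9

Occurrences land 3·i days after 1976-11-25 for i = 0, 1, 2, …
1976-12-09 is 14 days after the start; 14 ÷ 3 = 4 remainder 2; since the remainder is 2, round up to i = 5. First occurrence in the window: #6 on 1976-12-10 (5×3 = 15 days in).
1977-01-03 is 39 days after the start; 39 ÷ 3 = 13 remainder 0. Last occurrence in the window: #14 on 1977-01-03.
Occurrences #6 through #14: 9 in total.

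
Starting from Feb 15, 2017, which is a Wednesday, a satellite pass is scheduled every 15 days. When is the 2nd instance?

The 2nd occurrence is 1 interval after the first: 1 × 15 = 15 days after Feb 15, 2017.
Feb has 28 days — 13 days to the end of Feb leaves 2.
2 days into Mar → Mar 2, 2017.

Mar 2, 2017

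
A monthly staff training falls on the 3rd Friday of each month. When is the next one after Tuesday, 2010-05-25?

May 2010 starts on a Saturday; its first Friday is the 7th, so the 3rd Friday is the 21st — 2010-05-21.
That is not after 2010-05-25, so look at June 2010.
June 2010 starts on a Tuesday; its first Friday is the 4th, so the 3rd Friday is the 18th — 2010-06-18.

2010-06-18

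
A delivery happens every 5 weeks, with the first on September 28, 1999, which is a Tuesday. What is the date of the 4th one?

The 4th occurrence is 3 intervals after the first: 3 × 35 = 105 days after September 28, 1999.
September has 30 days — 2 days to the end of September leaves 103.
October has 31 days (72 left).
November has 30 days (42 left).
December has 31 days (11 left).
11 days into January → January 11, 2000.

January 11, 2000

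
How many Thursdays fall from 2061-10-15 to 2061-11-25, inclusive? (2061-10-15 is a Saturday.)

2061-10-15 is a Saturday; the first Thursday on or after it is 2061-10-20 (5 days later).
From 2061-10-20 to 2061-11-25: 11 + 25 = 36 days (rest of October, November).
36 ÷ 7 = 5 full weeks with remainder 1, so 5 more Thursdays after the first → 6.

6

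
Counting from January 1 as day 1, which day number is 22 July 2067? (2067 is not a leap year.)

203

Days in months before July: 31 + 28 + 31 + 30 + 31 + 30 = 181.
Plus 22 days into July → day 203.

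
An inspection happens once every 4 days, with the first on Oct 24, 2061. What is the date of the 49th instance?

May 4, 2062

The 49th occurrence is 48 intervals after the first: 48 × 4 = 192 days after Oct 24, 2061.
Oct has 31 days — 7 days to the end of Oct leaves 185.
Nov has 30 days (155 left).
Dec has 31 days (124 left).
Jan has 31 days (93 left).
Feb has 28 days (65 left).
Mar has 31 days (34 left).
Apr has 30 days (4 left).
4 days into May → May 4, 2062.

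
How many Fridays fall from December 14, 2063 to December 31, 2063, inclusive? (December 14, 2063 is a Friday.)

December 14, 2063 is a Friday; the first Friday on or after it is December 14, 2063.
From December 14, 2063 to December 31, 2063 is 31 − 14 = 17 days.
17 ÷ 7 = 2 full weeks with remainder 3, so 2 more Fridays after the first → 3.

3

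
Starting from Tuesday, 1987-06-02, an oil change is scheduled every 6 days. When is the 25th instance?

The 25th occurrence is 24 intervals after the first: 24 × 6 = 144 days after 1987-06-02.
June has 30 days — 28 days to the end of June leaves 116.
July has 31 days (85 left).
August has 31 days (54 left).
September has 30 days (24 left).
24 days into October → 1987-10-24.

1987-10-24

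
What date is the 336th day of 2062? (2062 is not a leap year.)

Dec 2, 2062

Jan has 31 days (336 − 31 = 305 remain).
Feb has 28 days (305 − 28 = 277 remain).
Mar has 31 days (277 − 31 = 246 remain).
Apr has 30 days (246 − 30 = 216 remain).
May has 31 days (216 − 31 = 185 remain).
Jun has 30 days (185 − 30 = 155 remain).
Jul has 31 days (155 − 31 = 124 remain).
Aug has 31 days (124 − 31 = 93 remain).
Sep has 30 days (93 − 30 = 63 remain).
Oct has 31 days (63 − 31 = 32 remain).
Nov has 30 days (32 − 30 = 2 remain).
2 into Dec → Dec 2.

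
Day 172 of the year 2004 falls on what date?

2004-06-20

January has 31 days (172 − 31 = 141 remain).
February has 29 days (141 − 29 = 112 remain).
March has 31 days (112 − 31 = 81 remain).
April has 30 days (81 − 30 = 51 remain).
May has 31 days (51 − 31 = 20 remain).
20 into June → June 20.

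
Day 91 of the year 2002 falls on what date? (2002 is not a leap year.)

January has 31 days (91 − 31 = 60 remain).
February has 28 days (60 − 28 = 32 remain).
March has 31 days (32 − 31 = 1 remain).
1 into April → April 1.

2002-04-01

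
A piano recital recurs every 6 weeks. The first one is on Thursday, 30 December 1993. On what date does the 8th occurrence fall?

20 October 1994

The 8th occurrence is 7 intervals after the first: 7 × 42 = 294 days after 30 December 1993.
December has 31 days — 1 day to the end of December leaves 293.
January has 31 days (262 left).
February has 28 days (234 left).
March has 31 days (203 left).
April has 30 days (173 left).
May has 31 days (142 left).
June has 30 days (112 left).
July has 31 days (81 left).
August has 31 days (50 left).
September has 30 days (20 left).
20 days into October → 20 October 1994.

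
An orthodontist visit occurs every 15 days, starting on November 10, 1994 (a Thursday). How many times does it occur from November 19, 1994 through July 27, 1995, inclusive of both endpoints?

17

Occurrences land 15·i days after November 10, 1994 for i = 0, 1, 2, …
November 19, 1994 is 9 days after the start; 9 ÷ 15 = 0 remainder 9; since the remainder is 9, round up to i = 1. First occurrence in the window: #2 on November 25, 1994 (1×15 = 15 days in).
July 27, 1995 is 259 days after the start; 259 ÷ 15 = 17 remainder 4. Last occurrence in the window: #18 on July 23, 1995.
Occurrences #2 through #18: 17 in total.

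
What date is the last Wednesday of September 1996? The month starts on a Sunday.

September 1996 begins on a Sunday, so the first Wednesday is September 4 (3 days later).
September 1996 has 30 days. Adding weeks: 4, 11, 18, 25 — the last one ≤ 30 is the 25th.

1996-09-25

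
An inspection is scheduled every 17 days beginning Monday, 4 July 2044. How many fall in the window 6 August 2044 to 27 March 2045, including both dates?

14

Occurrences land 17·i days after 4 July 2044 for i = 0, 1, 2, …
6 August 2044 is 33 days after the start; 33 ÷ 17 = 1 remainder 16; since the remainder is 16, round up to i = 2. First occurrence in the window: #3 on 7 August 2044 (2×17 = 34 days in).
27 March 2045 is 266 days after the start; 266 ÷ 17 = 15 remainder 11. Last occurrence in the window: #16 on 16 March 2045.
Occurrences #3 through #16: 14 in total.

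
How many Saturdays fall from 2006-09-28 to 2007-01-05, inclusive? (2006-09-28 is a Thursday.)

14

2006-09-28 is a Thursday; the first Saturday on or after it is 2006-09-30 (2 days later).
From 2006-09-30 to 2007-01-05: 0 + 31 + 30 + 31 + 5 = 97 days (rest of September, October, November, December, January).
97 ÷ 7 = 13 full weeks with remainder 6, so 13 more Saturdays after the first → 14.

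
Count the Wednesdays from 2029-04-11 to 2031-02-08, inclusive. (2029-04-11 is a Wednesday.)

2029-04-11 is a Wednesday; the first Wednesday on or after it is 2029-04-11.
From 2029-04-11 to 2031-02-08: 264 + 365 + 39 = 668 days (rest of 2029, 2030, to 2031-02-08 in 2031).
668 ÷ 7 = 95 full weeks with remainder 3, so 95 more Wednesdays after the first → 96.

96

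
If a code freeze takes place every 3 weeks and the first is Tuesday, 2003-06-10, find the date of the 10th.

The 10th occurrence is 9 intervals after the first: 9 × 21 = 189 days after 2003-06-10.
June has 30 days — 20 days to the end of June leaves 169.
July has 31 days (138 left).
August has 31 days (107 left).
September has 30 days (77 left).
October has 31 days (46 left).
November has 30 days (16 left).
16 days into December → 2003-12-16.

2003-12-16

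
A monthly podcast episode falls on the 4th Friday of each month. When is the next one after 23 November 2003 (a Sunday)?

28 November 2003

November 2003 starts on a Saturday; its first Friday is the 7th, so the 4th Friday is the 28th — 28 November 2003.
28 November 2003 is after 23 November 2003, so that is the next one.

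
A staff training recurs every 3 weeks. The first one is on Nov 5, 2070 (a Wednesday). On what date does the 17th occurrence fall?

Oct 7, 2071

The 17th occurrence is 16 intervals after the first: 16 × 21 = 336 days after Nov 5, 2070.
Nov has 30 days — 25 days to the end of Nov leaves 311.
Dec has 31 days (280 left).
Jan has 31 days (249 left).
Feb has 28 days (221 left).
Mar has 31 days (190 left).
Apr has 30 days (160 left).
May has 31 days (129 left).
Jun has 30 days (99 left).
Jul has 31 days (68 left).
Aug has 31 days (37 left).
Sep has 30 days (7 left).
7 days into Oct → Oct 7, 2071.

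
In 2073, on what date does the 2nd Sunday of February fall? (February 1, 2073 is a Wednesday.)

2073-02-12

February 2073 begins on a Wednesday, so the first Sunday is February 5 (4 days later).
The 2nd Sunday is 1 weeks later: 5 + 7 = 12.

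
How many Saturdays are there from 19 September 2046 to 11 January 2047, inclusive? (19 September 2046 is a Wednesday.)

16

19 September 2046 is a Wednesday; the first Saturday on or after it is 22 September 2046 (3 days later).
From 22 September 2046 to 11 January 2047: 8 + 31 + 30 + 31 + 11 = 111 days (rest of September, October, November, December, January).
111 ÷ 7 = 15 full weeks with remainder 6, so 15 more Saturdays after the first → 16.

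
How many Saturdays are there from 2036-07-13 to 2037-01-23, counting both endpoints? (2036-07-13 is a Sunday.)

27

2036-07-13 is a Sunday; the first Saturday on or after it is 2036-07-19 (6 days later).
From 2036-07-19 to 2037-01-23: 12 + 31 + 30 + 31 + 30 + 31 + 23 = 188 days (rest of July, August, September, October, November, December, January).
188 ÷ 7 = 26 full weeks with remainder 6, so 26 more Saturdays after the first → 27.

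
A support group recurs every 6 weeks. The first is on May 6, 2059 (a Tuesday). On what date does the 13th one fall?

September 21, 2060

The 13th occurrence is 12 intervals after the first: 12 × 42 = 504 days after May 6, 2059.
May has 31 days — 25 days to the end of May leaves 479.
From end of May to end of 2059 is 214 days (265 left).
January has 31 days (234 left).
February has 29 days (205 left).
March has 31 days (174 left).
April has 30 days (144 left).
May has 31 days (113 left).
June has 30 days (83 left).
July has 31 days (52 left).
August has 31 days (21 left).
21 days into September → September 21, 2060.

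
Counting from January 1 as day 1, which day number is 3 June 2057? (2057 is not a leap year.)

Days in months before June: 31 + 28 + 31 + 30 + 31 = 151.
Plus 3 days into June → day 154.

154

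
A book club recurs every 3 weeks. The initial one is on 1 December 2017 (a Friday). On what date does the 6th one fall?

16 March 2018

The 6th occurrence is 5 intervals after the first: 5 × 21 = 105 days after 1 December 2017.
December has 31 days — 30 days to the end of December leaves 75.
January has 31 days (44 left).
February has 28 days (16 left).
16 days into March → 16 March 2018.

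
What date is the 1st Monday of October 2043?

October 5, 2043

The first Monday of October 2043 is October 5.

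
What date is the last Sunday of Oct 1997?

Oct 26, 1997

The first Sunday of Oct 1997 is Oct 5.
Oct 1997 has 31 days. Adding weeks: 5, 12, 19, 26 — the last one ≤ 31 is the 26th.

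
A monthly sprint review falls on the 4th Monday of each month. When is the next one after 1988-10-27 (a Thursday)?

October 1988 starts on a Saturday; its first Monday is the 3rd, so the 4th Monday is the 24th — 1988-10-24.
That is not after 1988-10-27, so look at November 1988.
November 1988 starts on a Tuesday; its first Monday is the 7th, so the 4th Monday is the 28th — 1988-11-28.

1988-11-28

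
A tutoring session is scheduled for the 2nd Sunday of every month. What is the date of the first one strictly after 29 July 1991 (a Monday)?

11 August 1991

July 1991 starts on a Monday; its first Sunday is the 7th, so the 2nd Sunday is the 14th — 14 July 1991.
That is not after 29 July 1991, so look at August 1991.
August 1991 starts on a Thursday; its first Sunday is the 4th, so the 2nd Sunday is the 11th — 11 August 1991.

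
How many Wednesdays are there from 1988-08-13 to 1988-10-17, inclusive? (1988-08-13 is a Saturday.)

1988-08-13 is a Saturday; the first Wednesday on or after it is 1988-08-17 (4 days later).
From 1988-08-17 to 1988-10-17: 14 + 30 + 17 = 61 days (rest of August, September, October).
61 ÷ 7 = 8 full weeks with remainder 5, so 8 more Wednesdays after the first → 9.

9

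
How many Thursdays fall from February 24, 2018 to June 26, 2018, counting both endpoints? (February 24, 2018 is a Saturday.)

17

February 24, 2018 is a Saturday; the first Thursday on or after it is March 1, 2018 (5 days later).
From March 1, 2018 to June 26, 2018: 30 + 30 + 31 + 26 = 117 days (rest of March, April, May, June).
117 ÷ 7 = 16 full weeks with remainder 5, so 16 more Thursdays after the first → 17.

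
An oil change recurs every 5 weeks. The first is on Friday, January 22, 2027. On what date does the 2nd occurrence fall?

The 2nd occurrence is 1 interval after the first: 1 × 35 = 35 days after January 22, 2027.
January has 31 days — 9 days to the end of January leaves 26.
26 days into February → February 26, 2027.

February 26, 2027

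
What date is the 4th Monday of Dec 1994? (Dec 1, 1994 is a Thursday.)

Dec 1994 begins on a Thursday, so the first Monday is Dec 5 (4 days later).
The 4th Monday is 3 weeks later: 5 + 21 = 26.

Dec 26, 1994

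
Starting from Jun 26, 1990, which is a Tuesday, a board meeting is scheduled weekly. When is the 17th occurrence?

Oct 16, 1990

The 17th occurrence is 16 intervals after the first: 16 × 7 = 112 days after Jun 26, 1990.
Jun has 30 days — 4 days to the end of Jun leaves 108.
Jul has 31 days (77 left).
Aug has 31 days (46 left).
Sep has 30 days (16 left).
16 days into Oct → Oct 16, 1990.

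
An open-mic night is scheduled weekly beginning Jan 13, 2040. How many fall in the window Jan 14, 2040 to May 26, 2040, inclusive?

Occurrences land 7·i days after Jan 13, 2040 for i = 0, 1, 2, …
Jan 14, 2040 is 1 day after the start; 1 ÷ 7 = 0 remainder 1; since the remainder is 1, round up to i = 1. First occurrence in the window: #2 on Jan 20, 2040 (1×7 = 7 days in).
May 26, 2040 is 134 days after the start; 134 ÷ 7 = 19 remainder 1. Last occurrence in the window: #20 on May 25, 2040.
Occurrences #2 through #20: 19 in total.

19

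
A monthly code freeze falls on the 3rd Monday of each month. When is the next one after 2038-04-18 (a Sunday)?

April 2038 starts on a Thursday; its first Monday is the 5th, so the 3rd Monday is the 19th — 2038-04-19.
2038-04-19 is after 2038-04-18, so that is the next one.

2038-04-19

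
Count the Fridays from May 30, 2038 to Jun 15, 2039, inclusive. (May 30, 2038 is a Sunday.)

54

May 30, 2038 is a Sunday; the first Friday on or after it is Jun 4, 2038 (5 days later).
From Jun 4, 2038 to Jun 15, 2039: 210 + 166 = 376 days (rest of 2038, to Jun 15, 2039 in 2039).
376 ÷ 7 = 53 full weeks with remainder 5, so 53 more Fridays after the first → 54.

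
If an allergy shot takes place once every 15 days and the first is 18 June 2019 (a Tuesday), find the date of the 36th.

24 November 2020

The 36th occurrence is 35 intervals after the first: 35 × 15 = 525 days after 18 June 2019.
June has 30 days — 12 days to the end of June leaves 513.
From end of June to end of 2019 is 184 days (329 left).
January has 31 days (298 left).
February has 29 days (269 left).
March has 31 days (238 left).
April has 30 days (208 left).
May has 31 days (177 left).
June has 30 days (147 left).
July has 31 days (116 left).
August has 31 days (85 left).
September has 30 days (55 left).
October has 31 days (24 left).
24 days into November → 24 November 2020.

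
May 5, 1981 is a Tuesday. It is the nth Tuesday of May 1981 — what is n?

Day 5 falls in week ⌈5/7⌉ of the month.
Days 1–7 hold the 1st Tuesday, 8–14 the 2nd, 15–21 the 3rd, 22–28 the 4th, 29–31 the 5th.
5 is in the range for the 1st.

1st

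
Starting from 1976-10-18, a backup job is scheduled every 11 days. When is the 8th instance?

1977-01-03

The 8th occurrence is 7 intervals after the first: 7 × 11 = 77 days after 1976-10-18.
October has 31 days — 13 days to the end of October leaves 64.
November has 30 days (34 left).
December has 31 days (3 left).
3 days into January → 1977-01-03.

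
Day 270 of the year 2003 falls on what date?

January has 31 days (270 − 31 = 239 remain).
February has 28 days (239 − 28 = 211 remain).
March has 31 days (211 − 31 = 180 remain).
April has 30 days (180 − 30 = 150 remain).
May has 31 days (150 − 31 = 119 remain).
June has 30 days (119 − 30 = 89 remain).
July has 31 days (89 − 31 = 58 remain).
August has 31 days (58 − 31 = 27 remain).
27 into September → September 27.

27 September 2003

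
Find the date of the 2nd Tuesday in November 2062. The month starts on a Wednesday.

November 14, 2062

November 2062 begins on a Wednesday, so the first Tuesday is November 7 (6 days later).
The 2nd Tuesday is 1 weeks later: 7 + 7 = 14.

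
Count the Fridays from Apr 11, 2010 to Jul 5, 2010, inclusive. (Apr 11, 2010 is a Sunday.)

12

Apr 11, 2010 is a Sunday; the first Friday on or after it is Apr 16, 2010 (5 days later).
From Apr 16, 2010 to Jul 5, 2010: 14 + 31 + 30 + 5 = 80 days (rest of Apr, May, Jun, Jul).
80 ÷ 7 = 11 full weeks with remainder 3, so 11 more Fridays after the first → 12.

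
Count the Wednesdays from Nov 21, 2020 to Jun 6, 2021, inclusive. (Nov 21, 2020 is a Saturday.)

28

Nov 21, 2020 is a Saturday; the first Wednesday on or after it is Nov 25, 2020 (4 days later).
From Nov 25, 2020 to Jun 6, 2021: 5 + 31 + 31 + 28 + 31 + 30 + 31 + 6 = 193 days (rest of Nov, Dec, Jan, Feb, Mar, Apr, May, Jun).
193 ÷ 7 = 27 full weeks with remainder 4, so 27 more Wednesdays after the first → 28.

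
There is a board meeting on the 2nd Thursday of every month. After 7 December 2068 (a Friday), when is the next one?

December 2068 starts on a Saturday; its first Thursday is the 6th, so the 2nd Thursday is the 13th — 13 December 2068.
13 December 2068 is after 7 December 2068, so that is the next one.

13 December 2068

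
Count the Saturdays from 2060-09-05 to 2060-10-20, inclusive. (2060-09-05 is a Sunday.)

6

2060-09-05 is a Sunday; the first Saturday on or after it is 2060-09-11 (6 days later).
From 2060-09-11 to 2060-10-20: 19 + 20 = 39 days (rest of September, October).
39 ÷ 7 = 5 full weeks with remainder 4, so 5 more Saturdays after the first → 6.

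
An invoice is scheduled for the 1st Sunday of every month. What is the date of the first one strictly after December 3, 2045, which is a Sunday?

December 2045 starts on a Friday, so its 1st Sunday is December 3, 2045 (2 days in).
That is not after December 3, 2045, so look at January 2046.
January 2046 starts on a Monday, so its 1st Sunday is January 7, 2046 (6 days in).

January 7, 2046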